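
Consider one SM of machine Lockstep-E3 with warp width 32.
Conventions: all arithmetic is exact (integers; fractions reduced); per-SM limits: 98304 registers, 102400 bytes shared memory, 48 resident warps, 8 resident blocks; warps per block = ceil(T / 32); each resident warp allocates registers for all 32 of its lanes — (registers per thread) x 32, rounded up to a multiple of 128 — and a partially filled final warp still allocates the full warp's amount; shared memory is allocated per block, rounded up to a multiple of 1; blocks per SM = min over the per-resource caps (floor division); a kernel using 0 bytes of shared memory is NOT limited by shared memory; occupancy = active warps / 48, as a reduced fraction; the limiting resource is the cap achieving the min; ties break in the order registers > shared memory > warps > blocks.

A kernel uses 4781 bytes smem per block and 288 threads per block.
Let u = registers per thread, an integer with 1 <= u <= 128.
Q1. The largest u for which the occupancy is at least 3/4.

Answer: u = 84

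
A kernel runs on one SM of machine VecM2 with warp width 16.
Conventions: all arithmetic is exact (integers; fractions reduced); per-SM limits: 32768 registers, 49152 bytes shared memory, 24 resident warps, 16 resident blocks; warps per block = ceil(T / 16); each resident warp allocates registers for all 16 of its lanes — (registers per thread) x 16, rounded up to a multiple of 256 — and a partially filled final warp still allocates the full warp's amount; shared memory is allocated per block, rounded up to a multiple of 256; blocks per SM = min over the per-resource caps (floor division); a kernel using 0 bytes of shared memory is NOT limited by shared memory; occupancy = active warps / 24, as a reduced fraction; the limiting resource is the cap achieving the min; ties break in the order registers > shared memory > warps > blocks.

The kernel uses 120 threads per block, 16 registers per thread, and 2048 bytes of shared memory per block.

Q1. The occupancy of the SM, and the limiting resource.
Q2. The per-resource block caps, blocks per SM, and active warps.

Answer: occupancy 1, limited by warps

registers: 16 blocks
shared memory: 24 blocks
warps: 3 blocks
blocks: 16 blocks

Answer: 3 blocks, 24 active warps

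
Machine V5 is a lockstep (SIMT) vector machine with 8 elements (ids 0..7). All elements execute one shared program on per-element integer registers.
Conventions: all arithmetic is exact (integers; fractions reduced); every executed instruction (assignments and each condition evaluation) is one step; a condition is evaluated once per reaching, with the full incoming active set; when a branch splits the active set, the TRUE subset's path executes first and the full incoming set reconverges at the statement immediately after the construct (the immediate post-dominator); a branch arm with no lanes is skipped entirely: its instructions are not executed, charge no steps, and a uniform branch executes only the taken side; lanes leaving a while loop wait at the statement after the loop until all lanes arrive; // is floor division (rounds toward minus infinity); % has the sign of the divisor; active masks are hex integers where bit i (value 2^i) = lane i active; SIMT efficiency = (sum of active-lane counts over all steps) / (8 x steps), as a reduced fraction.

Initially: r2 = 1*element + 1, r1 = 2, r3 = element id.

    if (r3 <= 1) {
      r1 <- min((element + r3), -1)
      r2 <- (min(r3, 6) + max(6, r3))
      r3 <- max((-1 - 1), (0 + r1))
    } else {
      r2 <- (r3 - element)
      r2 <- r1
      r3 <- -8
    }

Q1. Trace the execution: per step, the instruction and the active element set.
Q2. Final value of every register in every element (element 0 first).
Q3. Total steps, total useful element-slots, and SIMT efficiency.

step 0: eval (r3 <= 1)               0xff
step 1: r1 <- min((element + r3), -1) 0x03
step 2: r2 <- (min(r3, 6) + max(6, r3)) 0x03
step 3: r3 <- max((-1 - 1), (0 + r1)) 0x03
step 4: r2 <- (r3 - element)         0xfc
step 5: r2 <- r1                     0xfc
step 6: r3 <- -8                     0xfc

Answer: 7 steps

r2: 6,7,2,2,2,2,2,2
r1: -1,-1,2,2,2,2,2,2
r3: -1,-1,-8,-8,-8,-8,-8,-8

steps = 7; useful = 32; efficiency = 32/56 = 4/7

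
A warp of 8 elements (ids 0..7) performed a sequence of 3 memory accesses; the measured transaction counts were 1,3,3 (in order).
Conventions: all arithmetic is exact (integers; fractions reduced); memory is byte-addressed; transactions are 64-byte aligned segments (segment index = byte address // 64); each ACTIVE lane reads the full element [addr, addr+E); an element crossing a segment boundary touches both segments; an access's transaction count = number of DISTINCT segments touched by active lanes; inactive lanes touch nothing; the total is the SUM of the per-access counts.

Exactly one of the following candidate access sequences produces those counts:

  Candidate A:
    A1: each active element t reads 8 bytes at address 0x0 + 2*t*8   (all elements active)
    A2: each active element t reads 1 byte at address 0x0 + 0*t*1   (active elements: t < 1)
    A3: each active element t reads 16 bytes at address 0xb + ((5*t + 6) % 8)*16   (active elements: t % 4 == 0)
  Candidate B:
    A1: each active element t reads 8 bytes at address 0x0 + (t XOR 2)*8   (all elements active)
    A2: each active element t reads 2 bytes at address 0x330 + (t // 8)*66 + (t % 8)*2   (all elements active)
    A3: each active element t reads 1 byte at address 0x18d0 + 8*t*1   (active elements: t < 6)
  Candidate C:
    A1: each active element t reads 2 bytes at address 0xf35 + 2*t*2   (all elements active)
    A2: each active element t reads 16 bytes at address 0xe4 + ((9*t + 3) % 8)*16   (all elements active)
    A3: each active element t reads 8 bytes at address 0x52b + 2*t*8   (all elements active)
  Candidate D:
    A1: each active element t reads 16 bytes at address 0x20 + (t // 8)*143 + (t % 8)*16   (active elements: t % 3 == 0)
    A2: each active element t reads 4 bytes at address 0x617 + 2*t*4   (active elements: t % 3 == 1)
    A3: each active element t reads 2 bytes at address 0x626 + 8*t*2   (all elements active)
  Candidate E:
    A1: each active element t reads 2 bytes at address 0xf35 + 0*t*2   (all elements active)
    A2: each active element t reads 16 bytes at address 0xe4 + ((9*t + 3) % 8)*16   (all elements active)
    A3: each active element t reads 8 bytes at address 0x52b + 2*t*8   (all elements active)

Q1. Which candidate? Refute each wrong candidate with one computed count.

A: A1 gives 2 transactions, not 1
B: A2 gives 1 transaction, not 3
C: A1 gives 2 transactions, not 1
D: A1 gives 3 transactions, not 1
E: all counts match (1,3,3)

Answer: E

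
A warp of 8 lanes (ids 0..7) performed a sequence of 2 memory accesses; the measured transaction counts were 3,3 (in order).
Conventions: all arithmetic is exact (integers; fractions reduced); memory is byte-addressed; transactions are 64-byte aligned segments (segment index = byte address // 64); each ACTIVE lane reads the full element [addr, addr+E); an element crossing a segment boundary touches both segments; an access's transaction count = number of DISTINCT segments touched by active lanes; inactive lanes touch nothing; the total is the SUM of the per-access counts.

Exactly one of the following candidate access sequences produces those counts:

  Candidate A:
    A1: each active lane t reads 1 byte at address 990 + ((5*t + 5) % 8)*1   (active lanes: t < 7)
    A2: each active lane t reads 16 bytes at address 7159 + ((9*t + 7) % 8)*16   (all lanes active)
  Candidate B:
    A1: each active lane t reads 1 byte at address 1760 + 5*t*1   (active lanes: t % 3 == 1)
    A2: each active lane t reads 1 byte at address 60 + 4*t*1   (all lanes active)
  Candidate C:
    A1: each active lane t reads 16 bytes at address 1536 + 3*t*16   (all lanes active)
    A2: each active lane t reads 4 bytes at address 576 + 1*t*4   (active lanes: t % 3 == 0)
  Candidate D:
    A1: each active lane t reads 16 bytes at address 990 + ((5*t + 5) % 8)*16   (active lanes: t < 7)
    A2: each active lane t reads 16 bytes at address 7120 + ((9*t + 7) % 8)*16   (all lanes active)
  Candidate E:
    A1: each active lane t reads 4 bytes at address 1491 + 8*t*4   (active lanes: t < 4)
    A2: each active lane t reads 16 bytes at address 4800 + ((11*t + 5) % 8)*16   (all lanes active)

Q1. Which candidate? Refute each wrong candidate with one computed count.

A: A1 gives 1 transaction, not 3
B: A1 gives 2 transactions, not 3
C: A1 gives 6 transactions, not 3
E: A1 gives 2 transactions, not 3
D: all counts match (3,3)

Answer: D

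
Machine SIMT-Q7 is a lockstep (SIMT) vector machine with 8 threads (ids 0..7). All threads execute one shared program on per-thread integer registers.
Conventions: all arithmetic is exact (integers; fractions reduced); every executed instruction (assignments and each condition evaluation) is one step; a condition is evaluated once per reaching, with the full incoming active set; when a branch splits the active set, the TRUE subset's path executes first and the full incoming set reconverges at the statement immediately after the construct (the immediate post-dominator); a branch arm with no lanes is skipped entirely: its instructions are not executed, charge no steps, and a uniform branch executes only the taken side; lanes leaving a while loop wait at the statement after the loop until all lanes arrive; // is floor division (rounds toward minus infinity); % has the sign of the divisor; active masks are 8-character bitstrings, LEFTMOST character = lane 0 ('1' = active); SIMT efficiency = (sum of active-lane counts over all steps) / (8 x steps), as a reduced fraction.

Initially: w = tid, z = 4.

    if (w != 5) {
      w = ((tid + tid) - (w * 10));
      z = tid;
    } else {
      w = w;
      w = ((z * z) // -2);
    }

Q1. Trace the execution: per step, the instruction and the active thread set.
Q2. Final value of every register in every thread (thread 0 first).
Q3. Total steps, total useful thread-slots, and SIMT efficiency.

step 0: eval (w != 5)                11111111
step 1: w <- ((tid + tid) - (w * 10)) 11111011
step 2: z <- tid                     11111011
step 3: w <- w                       00000100
step 4: w <- ((z * z) // -2)         00000100

Answer: 5 steps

w: 0,-8,-16,-24,-32,-8,-48,-56
z: 0,1,2,3,4,4,6,7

steps = 5; useful = 24; efficiency = 24/40 = 3/5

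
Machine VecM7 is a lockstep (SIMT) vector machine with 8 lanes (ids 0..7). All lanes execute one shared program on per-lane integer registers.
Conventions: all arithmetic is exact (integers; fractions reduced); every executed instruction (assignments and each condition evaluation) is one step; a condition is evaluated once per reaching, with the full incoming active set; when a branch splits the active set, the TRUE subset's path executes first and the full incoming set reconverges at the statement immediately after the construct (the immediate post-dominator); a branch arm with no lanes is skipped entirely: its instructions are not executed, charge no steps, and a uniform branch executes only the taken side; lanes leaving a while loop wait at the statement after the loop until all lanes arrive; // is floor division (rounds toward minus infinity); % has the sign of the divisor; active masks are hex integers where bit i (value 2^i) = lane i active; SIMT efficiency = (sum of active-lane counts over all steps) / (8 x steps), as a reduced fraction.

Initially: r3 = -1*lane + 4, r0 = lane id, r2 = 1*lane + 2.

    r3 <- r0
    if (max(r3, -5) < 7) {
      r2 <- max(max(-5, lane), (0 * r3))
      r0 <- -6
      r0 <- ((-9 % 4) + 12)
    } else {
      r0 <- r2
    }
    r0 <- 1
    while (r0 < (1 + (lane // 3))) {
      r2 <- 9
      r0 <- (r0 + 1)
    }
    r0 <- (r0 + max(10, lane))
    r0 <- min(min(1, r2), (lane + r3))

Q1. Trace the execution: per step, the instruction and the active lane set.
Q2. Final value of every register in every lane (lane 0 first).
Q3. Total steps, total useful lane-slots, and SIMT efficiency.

step 0: r3 <- r0                     0xff
step 1: eval (max(r3, -5) < 7)       0xff
step 2: r2 <- max(max(-5, lane), (0 * r3)) 0x7f
step 3: r0 <- -6                     0x7f
step 4: r0 <- ((-9 % 4) + 12)        0x7f
step 5: r0 <- r2                     0x80
step 6: r0 <- 1                      0xff
step 7: eval (r0 < (1 + (lane // 3))) 0xff
step 8: r2 <- 9                      0xf8
step 9: r0 <- (r0 + 1)               0xf8
step 10: eval (r0 < (1 + (lane // 3))) 0xf8
step 11: r2 <- 9                      0xc0
step 12: r0 <- (r0 + 1)               0xc0
step 13: eval (r0 < (1 + (lane // 3))) 0xc0
step 14: r0 <- (r0 + max(10, lane))   0xff
step 15: r0 <- min(min(1, r2), (lane + r3)) 0xff

Answer: 16 steps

r3: 0,1,2,3,4,5,6,7
r0: 0,1,1,1,1,1,1,1
r2: 0,1,2,9,9,9,9,9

steps = 16; useful = 91; efficiency = 91/128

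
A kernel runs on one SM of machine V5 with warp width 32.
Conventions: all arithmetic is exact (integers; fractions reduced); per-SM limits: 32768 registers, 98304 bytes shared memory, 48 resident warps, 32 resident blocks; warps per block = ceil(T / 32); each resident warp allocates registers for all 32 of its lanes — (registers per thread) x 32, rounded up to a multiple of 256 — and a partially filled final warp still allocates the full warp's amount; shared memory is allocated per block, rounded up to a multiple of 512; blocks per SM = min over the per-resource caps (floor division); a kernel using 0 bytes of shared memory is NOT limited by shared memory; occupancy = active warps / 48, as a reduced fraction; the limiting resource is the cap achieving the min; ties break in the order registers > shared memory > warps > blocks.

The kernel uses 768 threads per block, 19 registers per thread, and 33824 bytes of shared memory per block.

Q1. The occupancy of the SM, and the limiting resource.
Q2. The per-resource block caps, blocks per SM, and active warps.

Answer: occupancy 1/2, limited by registers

registers: 1 block
shared memory: 2 blocks
warps: 2 blocks
blocks: 32 blocks

Answer: 1 block, 24 active warps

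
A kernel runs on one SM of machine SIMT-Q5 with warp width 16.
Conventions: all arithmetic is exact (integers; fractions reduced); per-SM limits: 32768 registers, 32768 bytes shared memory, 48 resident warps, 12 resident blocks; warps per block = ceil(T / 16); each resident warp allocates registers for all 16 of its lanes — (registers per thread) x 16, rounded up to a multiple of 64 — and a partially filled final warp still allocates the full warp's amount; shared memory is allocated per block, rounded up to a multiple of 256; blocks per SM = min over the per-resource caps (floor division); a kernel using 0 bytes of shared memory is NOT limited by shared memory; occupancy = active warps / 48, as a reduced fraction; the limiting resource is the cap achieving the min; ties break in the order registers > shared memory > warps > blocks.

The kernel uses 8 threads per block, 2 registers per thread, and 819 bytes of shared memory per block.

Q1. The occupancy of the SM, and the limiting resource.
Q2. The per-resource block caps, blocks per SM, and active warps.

Answer: occupancy 1/4, limited by blocks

registers: 512 blocks
shared memory: 32 blocks
warps: 48 blocks
blocks: 12 blocks

Answer: 12 blocks, 12 active warps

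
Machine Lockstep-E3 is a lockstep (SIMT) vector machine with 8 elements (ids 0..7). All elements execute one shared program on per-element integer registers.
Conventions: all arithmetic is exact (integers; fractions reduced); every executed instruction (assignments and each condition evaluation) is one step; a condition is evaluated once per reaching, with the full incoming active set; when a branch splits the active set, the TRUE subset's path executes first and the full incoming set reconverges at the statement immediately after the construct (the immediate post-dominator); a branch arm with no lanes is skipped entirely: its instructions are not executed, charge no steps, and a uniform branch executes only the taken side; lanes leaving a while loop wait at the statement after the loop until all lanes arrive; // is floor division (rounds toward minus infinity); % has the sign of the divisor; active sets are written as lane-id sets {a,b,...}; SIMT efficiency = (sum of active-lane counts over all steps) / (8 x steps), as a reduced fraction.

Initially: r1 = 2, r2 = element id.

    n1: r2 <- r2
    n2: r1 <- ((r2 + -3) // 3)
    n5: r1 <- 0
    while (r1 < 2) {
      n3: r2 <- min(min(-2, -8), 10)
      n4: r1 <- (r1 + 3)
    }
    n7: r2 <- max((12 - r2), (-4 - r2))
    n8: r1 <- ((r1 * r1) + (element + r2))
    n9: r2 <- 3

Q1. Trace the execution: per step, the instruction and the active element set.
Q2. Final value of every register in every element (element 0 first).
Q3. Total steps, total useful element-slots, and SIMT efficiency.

step 0: r2 <- r2                     {0,1,2,3,4,5,6,7}
step 1: r1 <- ((r2 + -3) // 3)       {0,1,2,3,4,5,6,7}
step 2: r1 <- 0                      {0,1,2,3,4,5,6,7}
step 3: eval (r1 < 2)                {0,1,2,3,4,5,6,7}
step 4: r2 <- min(min(-2, -8), 10)   {0,1,2,3,4,5,6,7}
step 5: r1 <- (r1 + 3)               {0,1,2,3,4,5,6,7}
step 6: eval (r1 < 2)                {0,1,2,3,4,5,6,7}
step 7: r2 <- max((12 - r2), (-4 - r2)) {0,1,2,3,4,5,6,7}
step 8: r1 <- ((r1 * r1) + (element + r2)) {0,1,2,3,4,5,6,7}
step 9: r2 <- 3                      {0,1,2,3,4,5,6,7}

Answer: 10 steps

r1: 29,30,31,32,33,34,35,36
r2: 3,3,3,3,3,3,3,3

steps = 10; useful = 80; efficiency = 80/80 = 1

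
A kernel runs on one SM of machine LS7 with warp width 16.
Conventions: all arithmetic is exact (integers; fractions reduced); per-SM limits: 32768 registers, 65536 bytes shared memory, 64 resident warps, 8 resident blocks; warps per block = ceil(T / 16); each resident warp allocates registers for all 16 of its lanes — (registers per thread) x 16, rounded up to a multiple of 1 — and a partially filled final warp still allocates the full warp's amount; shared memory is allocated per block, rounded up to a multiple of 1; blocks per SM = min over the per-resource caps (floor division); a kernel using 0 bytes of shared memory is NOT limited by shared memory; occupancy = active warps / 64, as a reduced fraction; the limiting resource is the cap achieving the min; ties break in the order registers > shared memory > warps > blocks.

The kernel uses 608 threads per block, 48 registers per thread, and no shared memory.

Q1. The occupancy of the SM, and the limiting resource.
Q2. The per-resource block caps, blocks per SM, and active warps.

Answer: occupancy 19/32, limited by registers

registers: 1 block
shared memory: no limit (kernel uses none)
warps: 1 block
blocks: 8 blocks

Answer: 1 block, 38 active warps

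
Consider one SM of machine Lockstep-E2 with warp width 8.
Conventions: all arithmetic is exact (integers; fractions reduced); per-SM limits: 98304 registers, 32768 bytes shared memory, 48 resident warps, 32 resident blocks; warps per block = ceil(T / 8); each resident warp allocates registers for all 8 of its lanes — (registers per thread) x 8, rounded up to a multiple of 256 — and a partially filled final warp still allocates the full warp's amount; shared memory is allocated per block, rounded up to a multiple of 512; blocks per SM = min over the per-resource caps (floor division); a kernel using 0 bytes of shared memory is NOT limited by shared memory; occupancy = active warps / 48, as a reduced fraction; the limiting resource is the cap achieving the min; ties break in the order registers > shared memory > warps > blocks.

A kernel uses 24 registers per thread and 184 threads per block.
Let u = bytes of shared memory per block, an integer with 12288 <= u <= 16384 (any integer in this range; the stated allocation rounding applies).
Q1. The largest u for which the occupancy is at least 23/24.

Answer: u = 16384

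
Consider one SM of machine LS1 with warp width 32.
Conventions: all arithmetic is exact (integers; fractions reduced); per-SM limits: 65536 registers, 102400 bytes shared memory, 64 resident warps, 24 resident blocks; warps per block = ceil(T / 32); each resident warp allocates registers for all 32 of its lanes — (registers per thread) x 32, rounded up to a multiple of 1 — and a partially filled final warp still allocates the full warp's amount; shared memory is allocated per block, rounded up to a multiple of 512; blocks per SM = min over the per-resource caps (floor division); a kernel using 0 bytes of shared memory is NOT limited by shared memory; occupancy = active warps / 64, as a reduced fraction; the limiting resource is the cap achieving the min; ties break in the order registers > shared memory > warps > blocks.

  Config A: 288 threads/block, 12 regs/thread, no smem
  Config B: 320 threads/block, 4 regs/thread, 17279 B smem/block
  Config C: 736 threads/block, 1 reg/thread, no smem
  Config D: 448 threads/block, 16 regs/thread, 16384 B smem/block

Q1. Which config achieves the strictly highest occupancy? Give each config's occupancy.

occupancies: A 63/64, B 25/32, C 23/32, D 7/8

Answer: A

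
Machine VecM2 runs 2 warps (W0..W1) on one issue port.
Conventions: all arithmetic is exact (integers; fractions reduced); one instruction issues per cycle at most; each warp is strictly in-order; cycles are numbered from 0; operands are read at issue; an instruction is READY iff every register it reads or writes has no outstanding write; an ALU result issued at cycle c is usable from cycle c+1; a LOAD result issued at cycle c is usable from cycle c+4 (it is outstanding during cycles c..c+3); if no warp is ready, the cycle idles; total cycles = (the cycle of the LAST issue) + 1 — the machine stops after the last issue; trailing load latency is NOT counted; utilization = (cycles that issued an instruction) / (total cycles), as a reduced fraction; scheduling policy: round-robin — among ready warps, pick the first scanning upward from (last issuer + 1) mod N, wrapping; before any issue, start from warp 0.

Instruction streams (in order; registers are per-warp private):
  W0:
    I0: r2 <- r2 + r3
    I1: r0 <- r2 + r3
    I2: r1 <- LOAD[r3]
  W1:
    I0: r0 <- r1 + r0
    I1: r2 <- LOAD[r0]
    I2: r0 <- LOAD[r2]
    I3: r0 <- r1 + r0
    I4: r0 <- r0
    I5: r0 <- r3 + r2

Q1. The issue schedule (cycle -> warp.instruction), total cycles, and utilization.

cycle 0: W0.I0
cycle 1: W1.I0
cycle 2: W0.I1
cycle 3: W1.I1
cycle 4: W0.I2
cycle 5: idle
cycle 6: idle
cycle 7: W1.I2
cycle 8: idle
cycle 9: idle
cycle 10: idle
cycle 11: W1.I3
cycle 12: W1.I4
cycle 13: W1.I5

Answer: 14 cycles, utilization 9/14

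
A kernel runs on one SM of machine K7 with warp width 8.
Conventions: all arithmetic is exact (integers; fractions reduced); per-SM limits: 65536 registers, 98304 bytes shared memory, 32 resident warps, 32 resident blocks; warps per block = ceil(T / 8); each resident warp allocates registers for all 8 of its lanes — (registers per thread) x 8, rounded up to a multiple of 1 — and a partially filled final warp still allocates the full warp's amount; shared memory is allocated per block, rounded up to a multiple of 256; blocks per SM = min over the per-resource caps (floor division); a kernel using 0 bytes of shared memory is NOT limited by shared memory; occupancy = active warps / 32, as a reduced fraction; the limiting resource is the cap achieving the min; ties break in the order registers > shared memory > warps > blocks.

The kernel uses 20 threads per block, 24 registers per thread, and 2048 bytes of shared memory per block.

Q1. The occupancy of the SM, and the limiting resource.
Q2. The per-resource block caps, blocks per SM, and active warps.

Answer: occupancy 15/16, limited by warps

registers: 113 blocks
shared memory: 48 blocks
warps: 10 blocks
blocks: 32 blocks

Answer: 10 blocks, 30 active warps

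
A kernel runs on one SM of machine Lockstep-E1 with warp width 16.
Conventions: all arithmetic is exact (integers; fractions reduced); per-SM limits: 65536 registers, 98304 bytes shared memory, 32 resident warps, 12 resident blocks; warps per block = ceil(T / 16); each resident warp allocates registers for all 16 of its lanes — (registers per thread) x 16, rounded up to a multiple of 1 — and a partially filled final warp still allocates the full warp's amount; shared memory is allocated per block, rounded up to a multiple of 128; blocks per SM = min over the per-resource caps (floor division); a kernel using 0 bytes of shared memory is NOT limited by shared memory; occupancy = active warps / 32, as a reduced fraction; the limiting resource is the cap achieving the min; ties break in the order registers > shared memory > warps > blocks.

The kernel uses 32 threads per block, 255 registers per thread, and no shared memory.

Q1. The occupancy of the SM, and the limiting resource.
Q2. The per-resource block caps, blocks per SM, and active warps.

Answer: occupancy 1/2, limited by registers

registers: 8 blocks
shared memory: no limit (kernel uses none)
warps: 16 blocks
blocks: 12 blocks

Answer: 8 blocks, 16 active warps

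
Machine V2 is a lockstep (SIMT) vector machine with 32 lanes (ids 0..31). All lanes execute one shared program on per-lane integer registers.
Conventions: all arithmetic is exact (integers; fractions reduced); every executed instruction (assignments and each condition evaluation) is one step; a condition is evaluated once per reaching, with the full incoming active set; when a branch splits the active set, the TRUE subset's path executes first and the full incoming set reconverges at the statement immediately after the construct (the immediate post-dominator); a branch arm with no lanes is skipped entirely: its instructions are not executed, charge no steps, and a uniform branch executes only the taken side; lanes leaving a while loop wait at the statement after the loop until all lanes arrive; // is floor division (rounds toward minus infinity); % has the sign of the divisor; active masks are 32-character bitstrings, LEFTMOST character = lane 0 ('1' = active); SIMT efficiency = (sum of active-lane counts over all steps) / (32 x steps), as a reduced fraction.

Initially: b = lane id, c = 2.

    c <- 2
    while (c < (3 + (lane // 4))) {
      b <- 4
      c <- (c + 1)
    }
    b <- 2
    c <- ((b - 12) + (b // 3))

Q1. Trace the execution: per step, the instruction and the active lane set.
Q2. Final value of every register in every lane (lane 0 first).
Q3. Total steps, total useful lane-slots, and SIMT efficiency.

step 0: c <- 2                       11111111111111111111111111111111
step 1: eval (c < (3 + (lane // 4))) 11111111111111111111111111111111
step 2: b <- 4                       11111111111111111111111111111111
step 3: c <- (c + 1)                 11111111111111111111111111111111
step 4: eval (c < (3 + (lane // 4))) 11111111111111111111111111111111
step 5: b <- 4                       00001111111111111111111111111111
step 6: c <- (c + 1)                 00001111111111111111111111111111
step 7: eval (c < (3 + (lane // 4))) 00001111111111111111111111111111
step 8: b <- 4                       00000000111111111111111111111111
step 9: c <- (c + 1)                 00000000111111111111111111111111
step 10: eval (c < (3 + (lane // 4))) 00000000111111111111111111111111
step 11: b <- 4                       00000000000011111111111111111111
step 12: c <- (c + 1)                 00000000000011111111111111111111
step 13: eval (c < (3 + (lane // 4))) 00000000000011111111111111111111
step 14: b <- 4                       00000000000000001111111111111111
step 15: c <- (c + 1)                 00000000000000001111111111111111
step 16: eval (c < (3 + (lane // 4))) 00000000000000001111111111111111
step 17: b <- 4                       00000000000000000000111111111111
step 18: c <- (c + 1)                 00000000000000000000111111111111
step 19: eval (c < (3 + (lane // 4))) 00000000000000000000111111111111
step 20: b <- 4                       00000000000000000000000011111111
step 21: c <- (c + 1)                 00000000000000000000000011111111
step 22: eval (c < (3 + (lane // 4))) 00000000000000000000000011111111
step 23: b <- 4                       00000000000000000000000000001111
step 24: c <- (c + 1)                 00000000000000000000000000001111
step 25: eval (c < (3 + (lane // 4))) 00000000000000000000000000001111
step 26: b <- 2                       11111111111111111111111111111111
step 27: c <- ((b - 12) + (b // 3))   11111111111111111111111111111111

Answer: 28 steps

b: 2,2,2,2,2,2,2,2,2,2,2,2,2,2,2,2,2,2,2,2,2,2,2,2,2,2,2,2,2,2,2,2
c: -10,-10,-10,-10,-10,-10,-10,-10,-10,-10,-10,-10,-10,-10,-10,-10,-10,-10,-10,-10,-10,-10,-10,-10,-10,-10,-10,-10,-10,-10,-10,-10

steps = 28; useful = 560; efficiency = 560/896 = 5/8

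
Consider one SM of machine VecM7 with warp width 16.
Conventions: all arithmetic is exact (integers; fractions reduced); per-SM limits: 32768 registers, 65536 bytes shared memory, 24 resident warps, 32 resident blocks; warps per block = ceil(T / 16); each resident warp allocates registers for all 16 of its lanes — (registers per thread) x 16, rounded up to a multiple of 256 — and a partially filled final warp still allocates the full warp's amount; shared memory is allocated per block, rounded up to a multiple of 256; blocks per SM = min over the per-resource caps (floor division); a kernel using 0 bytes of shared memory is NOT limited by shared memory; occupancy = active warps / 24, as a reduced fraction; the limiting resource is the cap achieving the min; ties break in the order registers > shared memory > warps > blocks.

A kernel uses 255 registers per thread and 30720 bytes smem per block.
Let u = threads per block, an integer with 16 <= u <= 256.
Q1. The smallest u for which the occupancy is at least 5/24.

Answer: u = 33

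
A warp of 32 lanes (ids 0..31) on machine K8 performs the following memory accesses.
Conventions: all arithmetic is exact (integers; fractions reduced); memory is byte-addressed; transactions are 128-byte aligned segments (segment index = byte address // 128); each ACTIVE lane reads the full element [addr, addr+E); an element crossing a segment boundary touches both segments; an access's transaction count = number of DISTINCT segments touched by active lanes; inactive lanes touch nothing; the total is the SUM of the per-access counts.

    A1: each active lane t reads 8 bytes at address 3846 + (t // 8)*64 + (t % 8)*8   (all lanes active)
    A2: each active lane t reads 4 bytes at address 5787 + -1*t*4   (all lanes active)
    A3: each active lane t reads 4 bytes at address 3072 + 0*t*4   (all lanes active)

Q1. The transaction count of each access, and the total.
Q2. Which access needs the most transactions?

A1: 3 transactions
A2: 2 transactions
A3: 1 transaction

Answer: 3,2,1; total 6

Answer: A1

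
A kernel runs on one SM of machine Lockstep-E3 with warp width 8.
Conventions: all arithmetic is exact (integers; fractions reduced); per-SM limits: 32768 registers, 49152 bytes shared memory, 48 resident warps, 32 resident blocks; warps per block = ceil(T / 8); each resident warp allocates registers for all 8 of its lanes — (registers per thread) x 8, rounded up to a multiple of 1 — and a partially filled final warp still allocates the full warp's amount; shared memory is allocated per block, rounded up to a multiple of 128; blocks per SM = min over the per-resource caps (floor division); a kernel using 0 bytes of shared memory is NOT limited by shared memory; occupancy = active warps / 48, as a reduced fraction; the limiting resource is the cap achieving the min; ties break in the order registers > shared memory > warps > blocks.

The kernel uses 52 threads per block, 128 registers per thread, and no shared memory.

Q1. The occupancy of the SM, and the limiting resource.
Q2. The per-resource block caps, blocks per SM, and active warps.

Answer: occupancy 7/12, limited by registers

registers: 4 blocks
shared memory: no limit (kernel uses none)
warps: 6 blocks
blocks: 32 blocks

Answer: 4 blocks, 28 active warps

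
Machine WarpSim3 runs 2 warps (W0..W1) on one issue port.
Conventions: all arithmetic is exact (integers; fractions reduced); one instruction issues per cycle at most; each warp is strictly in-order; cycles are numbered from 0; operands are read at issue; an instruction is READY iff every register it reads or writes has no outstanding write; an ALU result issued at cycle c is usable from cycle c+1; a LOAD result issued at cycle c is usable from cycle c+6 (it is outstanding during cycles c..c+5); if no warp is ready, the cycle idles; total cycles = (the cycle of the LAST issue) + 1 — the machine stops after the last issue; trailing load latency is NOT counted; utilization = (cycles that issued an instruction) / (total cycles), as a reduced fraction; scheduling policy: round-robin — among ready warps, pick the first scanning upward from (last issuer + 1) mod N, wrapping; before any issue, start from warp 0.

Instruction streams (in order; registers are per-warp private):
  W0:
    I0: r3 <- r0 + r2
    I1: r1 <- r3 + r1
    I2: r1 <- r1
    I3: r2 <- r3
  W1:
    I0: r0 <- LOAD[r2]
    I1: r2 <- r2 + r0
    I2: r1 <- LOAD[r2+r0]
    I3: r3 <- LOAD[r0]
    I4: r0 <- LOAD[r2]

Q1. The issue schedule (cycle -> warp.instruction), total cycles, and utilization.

cycle 0: W0.I0
cycle 1: W1.I0
cycle 2: W0.I1
cycle 3: W0.I2
cycle 4: W0.I3
cycle 5: idle
cycle 6: idle
cycle 7: W1.I1
cycle 8: W1.I2
cycle 9: W1.I3
cycle 10: W1.I4

Answer: 11 cycles, utilization 9/11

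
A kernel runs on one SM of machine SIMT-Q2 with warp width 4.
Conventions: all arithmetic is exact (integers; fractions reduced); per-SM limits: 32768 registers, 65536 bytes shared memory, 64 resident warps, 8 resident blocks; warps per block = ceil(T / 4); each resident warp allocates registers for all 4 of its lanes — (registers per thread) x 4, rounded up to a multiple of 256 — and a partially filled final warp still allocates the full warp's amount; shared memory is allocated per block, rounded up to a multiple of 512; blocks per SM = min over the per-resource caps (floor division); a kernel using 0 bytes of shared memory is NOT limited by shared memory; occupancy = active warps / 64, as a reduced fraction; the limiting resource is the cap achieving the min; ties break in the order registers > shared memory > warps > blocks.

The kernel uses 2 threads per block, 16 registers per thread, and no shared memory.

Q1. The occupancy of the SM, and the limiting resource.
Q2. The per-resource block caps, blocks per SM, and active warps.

Answer: occupancy 1/8, limited by blocks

registers: 128 blocks
shared memory: no limit (kernel uses none)
warps: 64 blocks
blocks: 8 blocks

Answer: 8 blocks, 8 active warps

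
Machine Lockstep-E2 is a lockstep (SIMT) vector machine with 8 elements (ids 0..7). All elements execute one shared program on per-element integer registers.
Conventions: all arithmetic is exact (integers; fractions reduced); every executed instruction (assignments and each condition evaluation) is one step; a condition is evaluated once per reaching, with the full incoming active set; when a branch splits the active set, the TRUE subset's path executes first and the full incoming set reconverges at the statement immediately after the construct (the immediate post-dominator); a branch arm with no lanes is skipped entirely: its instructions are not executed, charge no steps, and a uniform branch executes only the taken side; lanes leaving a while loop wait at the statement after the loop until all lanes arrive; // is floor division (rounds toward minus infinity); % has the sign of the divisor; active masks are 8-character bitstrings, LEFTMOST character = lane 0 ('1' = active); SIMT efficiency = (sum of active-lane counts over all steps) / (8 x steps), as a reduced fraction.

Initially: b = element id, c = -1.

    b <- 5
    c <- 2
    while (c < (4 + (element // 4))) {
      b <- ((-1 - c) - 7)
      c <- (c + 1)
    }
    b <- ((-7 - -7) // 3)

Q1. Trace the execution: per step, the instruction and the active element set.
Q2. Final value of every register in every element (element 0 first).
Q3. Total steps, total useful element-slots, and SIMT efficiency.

step 0: b <- 5                       11111111
step 1: c <- 2                       11111111
step 2: eval (c < (4 + (element // 4))) 11111111
step 3: b <- ((-1 - c) - 7)          11111111
step 4: c <- (c + 1)                 11111111
step 5: eval (c < (4 + (element // 4))) 11111111
step 6: b <- ((-1 - c) - 7)          11111111
step 7: c <- (c + 1)                 11111111
step 8: eval (c < (4 + (element // 4))) 11111111
step 9: b <- ((-1 - c) - 7)          00001111
step 10: c <- (c + 1)                 00001111
step 11: eval (c < (4 + (element // 4))) 00001111
step 12: b <- ((-7 - -7) // 3)        11111111

Answer: 13 steps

b: 0,0,0,0,0,0,0,0
c: 4,4,4,4,5,5,5,5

steps = 13; useful = 92; efficiency = 92/104 = 23/26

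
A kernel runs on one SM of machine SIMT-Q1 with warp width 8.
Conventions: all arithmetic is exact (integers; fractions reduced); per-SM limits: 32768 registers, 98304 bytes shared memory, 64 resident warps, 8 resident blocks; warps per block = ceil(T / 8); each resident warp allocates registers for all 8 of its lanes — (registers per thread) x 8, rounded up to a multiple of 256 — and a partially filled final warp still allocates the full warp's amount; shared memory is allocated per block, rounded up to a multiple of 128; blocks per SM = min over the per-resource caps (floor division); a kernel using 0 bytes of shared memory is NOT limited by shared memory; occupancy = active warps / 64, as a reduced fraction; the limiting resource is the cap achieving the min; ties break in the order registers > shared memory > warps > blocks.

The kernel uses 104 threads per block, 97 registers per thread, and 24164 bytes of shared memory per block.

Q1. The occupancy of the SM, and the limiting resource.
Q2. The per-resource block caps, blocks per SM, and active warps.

Answer: occupancy 13/32, limited by registers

registers: 2 blocks
shared memory: 4 blocks
warps: 4 blocks
blocks: 8 blocks

Answer: 2 blocks, 26 active warps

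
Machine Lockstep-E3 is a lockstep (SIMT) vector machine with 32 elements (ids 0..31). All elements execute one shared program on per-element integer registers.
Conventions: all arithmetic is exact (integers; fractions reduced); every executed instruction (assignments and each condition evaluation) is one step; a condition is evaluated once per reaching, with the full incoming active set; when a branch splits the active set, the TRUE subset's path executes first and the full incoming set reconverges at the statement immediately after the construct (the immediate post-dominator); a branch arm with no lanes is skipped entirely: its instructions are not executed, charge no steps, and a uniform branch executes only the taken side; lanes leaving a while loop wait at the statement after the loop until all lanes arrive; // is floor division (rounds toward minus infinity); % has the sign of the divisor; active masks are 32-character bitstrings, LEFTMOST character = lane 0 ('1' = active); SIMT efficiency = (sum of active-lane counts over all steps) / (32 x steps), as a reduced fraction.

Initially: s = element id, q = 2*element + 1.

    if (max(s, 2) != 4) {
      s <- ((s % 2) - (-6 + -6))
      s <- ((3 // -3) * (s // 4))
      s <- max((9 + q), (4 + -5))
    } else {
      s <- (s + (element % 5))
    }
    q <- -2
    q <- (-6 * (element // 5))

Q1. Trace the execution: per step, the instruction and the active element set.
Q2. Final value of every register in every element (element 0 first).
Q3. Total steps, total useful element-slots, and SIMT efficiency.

step 0: eval (max(s, 2) != 4)        11111111111111111111111111111111
step 1: s <- ((s % 2) - (-6 + -6))   11110111111111111111111111111111
step 2: s <- ((3 // -3) * (s // 4))  11110111111111111111111111111111
step 3: s <- max((9 + q), (4 + -5))  11110111111111111111111111111111
step 4: s <- (s + (element % 5))     00001000000000000000000000000000
step 5: q <- -2                      11111111111111111111111111111111
step 6: q <- (-6 * (element // 5))   11111111111111111111111111111111

Answer: 7 steps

s: 10,12,14,16,8,20,22,24,26,28,30,32,34,36,38,40,42,44,46,48,50,52,54,56,58,60,62,64,66,68,70,72
q: 0,0,0,0,0,-6,-6,-6,-6,-6,-12,-12,-12,-12,-12,-18,-18,-18,-18,-18,-24,-24,-24,-24,-24,-30,-30,-30,-30,-30,-36,-36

steps = 7; useful = 190; efficiency = 190/224 = 95/112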